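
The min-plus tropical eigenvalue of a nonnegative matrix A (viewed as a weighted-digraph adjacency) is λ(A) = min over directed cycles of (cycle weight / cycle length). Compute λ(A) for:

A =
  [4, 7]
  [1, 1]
λ(A) = 1

Enumerate directed cycles and compute their means (weight / length). Sample:
  cycle 0 → 0: weight = 4, length = 1, mean = 4/1 ≈ 4.000
  cycle 1 → 1: weight = 1, length = 1, mean = 1/1 ≈ 1.000
  cycle 0 → 1 → 0: weight = 8, length = 2, mean = 8/2 ≈ 4.000
  cycle 1 → 0 → 1: weight = 8, length = 2, mean = 8/2 ≈ 4.000
Minimum mean = 1.000, attained e.g. along the cycle 1 → 1 with weight 1 and length 1. So λ(A) = 1/1 = 1.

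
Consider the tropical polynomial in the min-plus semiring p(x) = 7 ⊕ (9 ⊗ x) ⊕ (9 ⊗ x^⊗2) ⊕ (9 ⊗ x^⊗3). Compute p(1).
p(1) = 7

A tropical monomial a ⊗ x^⊗i evaluates to a + i · x. Evaluating each term at x = 1:
  Term 0 contributes 7 + 0 · 1 = 7
  Term 1 contributes 9 + 1 · 1 = 10
  Term 2 contributes 9 + 2 · 1 = 11
  Term 3 contributes 9 + 3 · 1 = 12
p(1) = ⊕ of these = min[7, 10, 11, 12] = 7.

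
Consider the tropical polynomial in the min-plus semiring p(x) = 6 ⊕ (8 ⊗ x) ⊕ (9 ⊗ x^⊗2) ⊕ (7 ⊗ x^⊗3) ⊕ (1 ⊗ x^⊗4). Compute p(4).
p(4) = 6

A tropical monomial a ⊗ x^⊗i evaluates to a + i · x. Evaluating each term at x = 4:
  Term 0 contributes 6 + 0 · 4 = 6
  Term 1 contributes 8 + 1 · 4 = 12
  Term 2 contributes 9 + 2 · 4 = 17
  Term 3 contributes 7 + 3 · 4 = 19
  Term 4 contributes 1 + 4 · 4 = 17
p(4) = ⊕ of these = min[6, 12, 17, 19, 17] = 6.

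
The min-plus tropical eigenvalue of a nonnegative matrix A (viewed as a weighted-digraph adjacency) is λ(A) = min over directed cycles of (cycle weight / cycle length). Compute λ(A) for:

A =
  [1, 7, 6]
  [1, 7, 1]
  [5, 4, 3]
λ(A) = 1

Enumerate directed cycles and compute their means (weight / length). Sample:
  cycle 0 → 0: weight = 1, length = 1, mean = 1/1 ≈ 1.000
  cycle 1 → 1: weight = 7, length = 1, mean = 7/1 ≈ 7.000
  cycle 2 → 2: weight = 3, length = 1, mean = 3/1 ≈ 3.000
  cycle 0 → 1 → 0: weight = 8, length = 2, mean = 8/2 ≈ 4.000
  cycle 0 → 2 → 0: weight = 11, length = 2, mean = 11/2 ≈ 5.500
  cycle 1 → 0 → 1: weight = 8, length = 2, mean = 8/2 ≈ 4.000
Minimum mean = 1.000, attained e.g. along the cycle 0 → 0 with weight 1 and length 1. So λ(A) = 1/1 = 1.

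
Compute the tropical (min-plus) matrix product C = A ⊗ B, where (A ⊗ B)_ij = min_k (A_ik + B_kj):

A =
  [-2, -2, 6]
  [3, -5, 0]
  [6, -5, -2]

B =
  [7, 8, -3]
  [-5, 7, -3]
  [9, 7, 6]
A ⊗ B =
  [-7, 5, -5]
  [-10, 2, -8]
  [-10, 2, -8]

Apply the min-plus product entry-by-entry:
  C[0][0] = min over k of (A[0][0] + B[0][0] = -2 + 7 = 5, A[0][1] + B[1][0] = -2 + -5 = -7, A[0][2] + B[2][0] = 6 + 9 = 15) = -7 (attained at k = 1)
  C[0][1] = min over k of (A[0][0] + B[0][1] = -2 + 8 = 6, A[0][1] + B[1][1] = -2 + 7 = 5, A[0][2] + B[2][1] = 6 + 7 = 13) = 5 (attained at k = 1)
  C[0][2] = min over k of (A[0][0] + B[0][2] = -2 + -3 = -5, A[0][1] + B[1][2] = -2 + -3 = -5, A[0][2] + B[2][2] = 6 + 6 = 12) = -5 (attained at k = 0)
  C[1][0] = min over k of (A[1][0] + B[0][0] = 3 + 7 = 10, A[1][1] + B[1][0] = -5 + -5 = -10, A[1][2] + B[2][0] = 0 + 9 = 9) = -10 (attained at k = 1)
  C[1][1] = min over k of (A[1][0] + B[0][1] = 3 + 8 = 11, A[1][1] + B[1][1] = -5 + 7 = 2, A[1][2] + B[2][1] = 0 + 7 = 7) = 2 (attained at k = 1)
  C[1][2] = min over k of (A[1][0] + B[0][2] = 3 + -3 = 0, A[1][1] + B[1][2] = -5 + -3 = -8, A[1][2] + B[2][2] = 0 + 6 = 6) = -8 (attained at k = 1)
  C[2][0] = min over k of (A[2][0] + B[0][0] = 6 + 7 = 13, A[2][1] + B[1][0] = -5 + -5 = -10, A[2][2] + B[2][0] = -2 + 9 = 7) = -10 (attained at k = 1)
  C[2][1] = min over k of (A[2][0] + B[0][1] = 6 + 8 = 14, A[2][1] + B[1][1] = -5 + 7 = 2, A[2][2] + B[2][1] = -2 + 7 = 5) = 2 (attained at k = 1)
  C[2][2] = min over k of (A[2][0] + B[0][2] = 6 + -3 = 3, A[2][1] + B[1][2] = -5 + -3 = -8, A[2][2] + B[2][2] = -2 + 6 = 4) = -8 (attained at k = 1)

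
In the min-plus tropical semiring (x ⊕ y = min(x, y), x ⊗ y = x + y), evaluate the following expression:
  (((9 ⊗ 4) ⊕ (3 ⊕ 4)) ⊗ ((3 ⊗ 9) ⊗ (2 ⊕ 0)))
(((9 ⊗ 4) ⊕ (3 ⊕ 4)) ⊗ ((3 ⊗ 9) ⊗ (2 ⊕ 0))) = 15

Expand innermost to outermost. Recall ⊕ takes the minimum of its arguments and ⊗ takes their sum. Working out the expression (((9 ⊗ 4) ⊕ (3 ⊕ 4)) ⊗ ((3 ⊗ 9) ⊗ (2 ⊕ 0))) gives 15.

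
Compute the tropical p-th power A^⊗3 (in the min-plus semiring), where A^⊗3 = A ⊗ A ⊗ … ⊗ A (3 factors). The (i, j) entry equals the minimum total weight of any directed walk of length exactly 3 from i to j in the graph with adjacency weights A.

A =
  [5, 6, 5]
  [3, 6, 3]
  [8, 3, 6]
A^⊗3 =
  [11, 12, 11]
  [9, 11, 9]
  [11, 9, 11]

Each entry (A^⊗3)_ij equals the minimum over all length-3 walks i = v_0 → v_1 → … → v_3 = j of Σ_t A[v_t][v_{t+1}]. For example, for (i, j) = (0, 2) we minimise over 9 possible intermediate vertex sequences; the minimum is 11, attained along the walk 0 → 2 → 1 → 2.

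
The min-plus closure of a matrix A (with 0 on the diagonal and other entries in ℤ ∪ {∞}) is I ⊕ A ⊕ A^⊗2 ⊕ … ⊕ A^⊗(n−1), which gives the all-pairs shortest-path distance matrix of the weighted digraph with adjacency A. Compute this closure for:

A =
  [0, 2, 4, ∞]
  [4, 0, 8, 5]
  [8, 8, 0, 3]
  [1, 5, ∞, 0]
Closure =
  [0, 2, 4, 7]
  [4, 0, 8, 5]
  [4, 6, 0, 3]
  [1, 3, 5, 0]

This is the Floyd-Warshall all-pairs shortest-path computation. For each intermediate vertex k = 0, 1, …, 3, update dist[i][j] ← min(dist[i][j], dist[i][k] + dist[k][j]). The final matrix gives, for each (i, j), the minimum total weight of any directed path from i to j (possibly empty when i = j).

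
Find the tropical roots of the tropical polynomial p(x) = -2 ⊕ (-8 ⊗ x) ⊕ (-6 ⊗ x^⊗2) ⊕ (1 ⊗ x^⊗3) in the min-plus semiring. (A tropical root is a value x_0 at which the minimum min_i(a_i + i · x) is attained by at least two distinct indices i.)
Roots: {-7, -2, 6}

Each tropical root is a break point of the lower envelope of the lines y = a_i + i · x (there are 4 lines, with slopes 0, 1, ..., 3). Only the lines that attain the minimum somewhere contribute to roots; other lines are dominated. Here the surviving (envelope) indices are i = 3, i = 2, i = 1, i = 0.
Intersections between consecutive envelope lines give the roots: for adjacent envelope indices i < j the intersection is x = (a_i − a_j) / (j − i). Reading off the sorted break points: {-7, -2, 6}.
Verification: at each break x_0, at least two indices attain the minimum of min_i(a_i + i · x_0).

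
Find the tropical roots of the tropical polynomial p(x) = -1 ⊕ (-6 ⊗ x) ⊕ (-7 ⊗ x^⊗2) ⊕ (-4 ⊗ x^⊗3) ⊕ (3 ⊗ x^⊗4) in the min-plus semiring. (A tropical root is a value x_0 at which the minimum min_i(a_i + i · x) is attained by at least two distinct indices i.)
Roots: {-7, -3, 1, 5}

Each tropical root is a break point of the lower envelope of the lines y = a_i + i · x (there are 5 lines, with slopes 0, 1, ..., 4). Only the lines that attain the minimum somewhere contribute to roots; other lines are dominated. Here the surviving (envelope) indices are i = 4, i = 3, i = 2, i = 1, i = 0.
Intersections between consecutive envelope lines give the roots: for adjacent envelope indices i < j the intersection is x = (a_i − a_j) / (j − i). Reading off the sorted break points: {-7, -3, 1, 5}.
Verification: at each break x_0, at least two indices attain the minimum of min_i(a_i + i · x_0).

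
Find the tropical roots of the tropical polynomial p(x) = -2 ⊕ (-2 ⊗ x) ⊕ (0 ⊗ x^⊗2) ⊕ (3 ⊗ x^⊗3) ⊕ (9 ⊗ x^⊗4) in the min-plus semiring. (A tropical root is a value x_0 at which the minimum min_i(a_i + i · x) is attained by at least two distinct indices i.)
Roots: {-6, -3, -2, 0}

Each tropical root is a break point of the lower envelope of the lines y = a_i + i · x (there are 5 lines, with slopes 0, 1, ..., 4). Only the lines that attain the minimum somewhere contribute to roots; other lines are dominated. Here the surviving (envelope) indices are i = 4, i = 3, i = 2, i = 1, i = 0.
Intersections between consecutive envelope lines give the roots: for adjacent envelope indices i < j the intersection is x = (a_i − a_j) / (j − i). Reading off the sorted break points: {-6, -3, -2, 0}.
Verification: at each break x_0, at least two indices attain the minimum of min_i(a_i + i · x_0).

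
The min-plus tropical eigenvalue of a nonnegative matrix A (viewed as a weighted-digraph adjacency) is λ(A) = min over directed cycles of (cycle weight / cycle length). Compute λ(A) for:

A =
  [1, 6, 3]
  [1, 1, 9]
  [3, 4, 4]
λ(A) = 1

Enumerate directed cycles and compute their means (weight / length). Sample:
  cycle 0 → 0: weight = 1, length = 1, mean = 1/1 ≈ 1.000
  cycle 1 → 1: weight = 1, length = 1, mean = 1/1 ≈ 1.000
  cycle 2 → 2: weight = 4, length = 1, mean = 4/1 ≈ 4.000
  cycle 0 → 1 → 0: weight = 7, length = 2, mean = 7/2 ≈ 3.500
  cycle 0 → 2 → 0: weight = 6, length = 2, mean = 6/2 ≈ 3.000
  cycle 1 → 0 → 1: weight = 7, length = 2, mean = 7/2 ≈ 3.500
Minimum mean = 1.000, attained e.g. along the cycle 0 → 0 with weight 1 and length 1. So λ(A) = 1/1 = 1.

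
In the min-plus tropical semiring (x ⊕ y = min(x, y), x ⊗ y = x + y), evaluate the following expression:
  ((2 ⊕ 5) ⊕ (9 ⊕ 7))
((2 ⊕ 5) ⊕ (9 ⊕ 7)) = 2

Expand innermost to outermost. Recall ⊕ takes the minimum of its arguments and ⊗ takes their sum. Working out the expression ((2 ⊕ 5) ⊕ (9 ⊕ 7)) gives 2.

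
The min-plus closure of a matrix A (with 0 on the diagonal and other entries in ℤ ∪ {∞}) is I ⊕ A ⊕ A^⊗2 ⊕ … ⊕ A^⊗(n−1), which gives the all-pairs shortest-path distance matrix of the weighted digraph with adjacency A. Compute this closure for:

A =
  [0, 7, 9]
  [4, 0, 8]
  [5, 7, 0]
Closure =
  [0, 7, 9]
  [4, 0, 8]
  [5, 7, 0]

This is the Floyd-Warshall all-pairs shortest-path computation. For each intermediate vertex k = 0, 1, …, 2, update dist[i][j] ← min(dist[i][j], dist[i][k] + dist[k][j]). The final matrix gives, for each (i, j), the minimum total weight of any directed path from i to j (possibly empty when i = j).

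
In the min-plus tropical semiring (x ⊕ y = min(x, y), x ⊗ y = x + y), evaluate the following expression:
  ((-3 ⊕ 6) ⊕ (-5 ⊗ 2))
((-3 ⊕ 6) ⊕ (-5 ⊗ 2)) = -3

Expand innermost to outermost. Recall ⊕ takes the minimum of its arguments and ⊗ takes their sum. Working out the expression ((-3 ⊕ 6) ⊕ (-5 ⊗ 2)) gives -3.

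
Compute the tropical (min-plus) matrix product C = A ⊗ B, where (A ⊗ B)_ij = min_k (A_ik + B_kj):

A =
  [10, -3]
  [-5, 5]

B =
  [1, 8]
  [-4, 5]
A ⊗ B =
  [-7, 2]
  [-4, 3]

Apply the min-plus product entry-by-entry:
  C[0][0] = min over k of (A[0][0] + B[0][0] = 10 + 1 = 11, A[0][1] + B[1][0] = -3 + -4 = -7) = -7 (attained at k = 1)
  C[0][1] = min over k of (A[0][0] + B[0][1] = 10 + 8 = 18, A[0][1] + B[1][1] = -3 + 5 = 2) = 2 (attained at k = 1)
  C[1][0] = min over k of (A[1][0] + B[0][0] = -5 + 1 = -4, A[1][1] + B[1][0] = 5 + -4 = 1) = -4 (attained at k = 0)
  C[1][1] = min over k of (A[1][0] + B[0][1] = -5 + 8 = 3, A[1][1] + B[1][1] = 5 + 5 = 10) = 3 (attained at k = 0)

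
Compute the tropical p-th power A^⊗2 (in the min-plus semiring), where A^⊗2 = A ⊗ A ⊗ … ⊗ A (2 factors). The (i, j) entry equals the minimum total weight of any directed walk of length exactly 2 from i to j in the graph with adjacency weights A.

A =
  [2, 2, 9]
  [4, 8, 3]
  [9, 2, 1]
A^⊗2 =
  [4, 4, 5]
  [6, 5, 4]
  [6, 3, 2]

Each entry (A^⊗2)_ij equals the minimum over all length-2 walks i = v_0 → v_1 → … → v_2 = j of Σ_t A[v_t][v_{t+1}]. For example, for (i, j) = (0, 2) we minimise over 3 possible intermediate vertex sequences; the minimum is 5, attained along the walk 0 → 1 → 2.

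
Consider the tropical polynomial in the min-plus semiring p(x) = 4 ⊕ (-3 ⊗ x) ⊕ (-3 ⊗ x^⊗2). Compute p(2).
p(2) = -1

A tropical monomial a ⊗ x^⊗i evaluates to a + i · x. Evaluating each term at x = 2:
  Term 0 contributes 4 + 0 · 2 = 4
  Term 1 contributes -3 + 1 · 2 = -1
  Term 2 contributes -3 + 2 · 2 = 1
p(2) = ⊕ of these = min[4, -1, 1] = -1.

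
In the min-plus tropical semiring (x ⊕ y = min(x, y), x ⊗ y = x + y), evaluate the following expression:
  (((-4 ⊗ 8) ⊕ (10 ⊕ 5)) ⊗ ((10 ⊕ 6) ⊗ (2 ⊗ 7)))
(((-4 ⊗ 8) ⊕ (10 ⊕ 5)) ⊗ ((10 ⊕ 6) ⊗ (2 ⊗ 7))) = 19

Expand innermost to outermost. Recall ⊕ takes the minimum of its arguments and ⊗ takes their sum. Working out the expression (((-4 ⊗ 8) ⊕ (10 ⊕ 5)) ⊗ ((10 ⊕ 6) ⊗ (2 ⊗ 7))) gives 19.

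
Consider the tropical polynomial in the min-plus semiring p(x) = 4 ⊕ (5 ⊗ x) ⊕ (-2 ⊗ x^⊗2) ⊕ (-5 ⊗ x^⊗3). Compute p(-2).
p(-2) = -11

A tropical monomial a ⊗ x^⊗i evaluates to a + i · x. Evaluating each term at x = -2:
  Term 0 contributes 4 + 0 · -2 = 4
  Term 1 contributes 5 + 1 · -2 = 3
  Term 2 contributes -2 + 2 · -2 = -6
  Term 3 contributes -5 + 3 · -2 = -11
p(-2) = ⊕ of these = min[4, 3, -6, -11] = -11.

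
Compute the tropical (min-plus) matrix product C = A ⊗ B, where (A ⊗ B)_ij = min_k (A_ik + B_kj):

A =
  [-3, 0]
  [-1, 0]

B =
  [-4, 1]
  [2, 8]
A ⊗ B =
  [-7, -2]
  [-5, 0]

Apply the min-plus product entry-by-entry:
  C[0][0] = min over k of (A[0][0] + B[0][0] = -3 + -4 = -7, A[0][1] + B[1][0] = 0 + 2 = 2) = -7 (attained at k = 0)
  C[0][1] = min over k of (A[0][0] + B[0][1] = -3 + 1 = -2, A[0][1] + B[1][1] = 0 + 8 = 8) = -2 (attained at k = 0)
  C[1][0] = min over k of (A[1][0] + B[0][0] = -1 + -4 = -5, A[1][1] + B[1][0] = 0 + 2 = 2) = -5 (attained at k = 0)
  C[1][1] = min over k of (A[1][0] + B[0][1] = -1 + 1 = 0, A[1][1] + B[1][1] = 0 + 8 = 8) = 0 (attained at k = 0)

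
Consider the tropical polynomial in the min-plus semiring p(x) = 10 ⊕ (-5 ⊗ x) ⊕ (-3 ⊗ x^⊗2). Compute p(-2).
p(-2) = -7

A tropical monomial a ⊗ x^⊗i evaluates to a + i · x. Evaluating each term at x = -2:
  Term 0 contributes 10 + 0 · -2 = 10
  Term 1 contributes -5 + 1 · -2 = -7
  Term 2 contributes -3 + 2 · -2 = -7
p(-2) = ⊕ of these = min[10, -7, -7] = -7.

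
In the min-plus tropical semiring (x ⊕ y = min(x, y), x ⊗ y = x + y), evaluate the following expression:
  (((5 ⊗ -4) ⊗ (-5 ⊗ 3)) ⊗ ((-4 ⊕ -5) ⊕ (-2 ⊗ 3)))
(((5 ⊗ -4) ⊗ (-5 ⊗ 3)) ⊗ ((-4 ⊕ -5) ⊕ (-2 ⊗ 3))) = -6

Expand innermost to outermost. Recall ⊕ takes the minimum of its arguments and ⊗ takes their sum. Working out the expression (((5 ⊗ -4) ⊗ (-5 ⊗ 3)) ⊗ ((-4 ⊕ -5) ⊕ (-2 ⊗ 3))) gives -6.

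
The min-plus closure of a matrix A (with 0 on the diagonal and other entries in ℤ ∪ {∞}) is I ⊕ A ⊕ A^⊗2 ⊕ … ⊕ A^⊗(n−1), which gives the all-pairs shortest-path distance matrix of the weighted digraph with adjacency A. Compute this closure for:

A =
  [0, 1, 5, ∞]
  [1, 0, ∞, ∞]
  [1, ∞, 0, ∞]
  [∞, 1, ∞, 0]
Closure =
  [0, 1, 5, ∞]
  [1, 0, 6, ∞]
  [1, 2, 0, ∞]
  [2, 1, 7, 0]

This is the Floyd-Warshall all-pairs shortest-path computation. For each intermediate vertex k = 0, 1, …, 3, update dist[i][j] ← min(dist[i][j], dist[i][k] + dist[k][j]). The final matrix gives, for each (i, j), the minimum total weight of any directed path from i to j (possibly empty when i = j).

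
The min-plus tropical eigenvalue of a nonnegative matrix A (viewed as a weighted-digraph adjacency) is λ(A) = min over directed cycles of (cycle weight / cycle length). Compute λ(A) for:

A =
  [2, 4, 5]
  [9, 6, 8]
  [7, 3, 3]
λ(A) = 2

Enumerate directed cycles and compute their means (weight / length). Sample:
  cycle 0 → 0: weight = 2, length = 1, mean = 2/1 ≈ 2.000
  cycle 1 → 1: weight = 6, length = 1, mean = 6/1 ≈ 6.000
  cycle 2 → 2: weight = 3, length = 1, mean = 3/1 ≈ 3.000
  cycle 0 → 1 → 0: weight = 13, length = 2, mean = 13/2 ≈ 6.500
  cycle 0 → 2 → 0: weight = 12, length = 2, mean = 12/2 ≈ 6.000
  cycle 1 → 0 → 1: weight = 13, length = 2, mean = 13/2 ≈ 6.500
Minimum mean = 2.000, attained e.g. along the cycle 0 → 0 with weight 2 and length 1. So λ(A) = 2/1 = 2.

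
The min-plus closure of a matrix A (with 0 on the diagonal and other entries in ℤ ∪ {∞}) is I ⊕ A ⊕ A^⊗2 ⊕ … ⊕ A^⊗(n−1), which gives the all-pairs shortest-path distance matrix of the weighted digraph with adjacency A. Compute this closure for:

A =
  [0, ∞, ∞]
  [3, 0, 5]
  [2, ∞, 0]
Closure =
  [0, ∞, ∞]
  [3, 0, 5]
  [2, ∞, 0]

This is the Floyd-Warshall all-pairs shortest-path computation. For each intermediate vertex k = 0, 1, …, 2, update dist[i][j] ← min(dist[i][j], dist[i][k] + dist[k][j]). The final matrix gives, for each (i, j), the minimum total weight of any directed path from i to j (possibly empty when i = j).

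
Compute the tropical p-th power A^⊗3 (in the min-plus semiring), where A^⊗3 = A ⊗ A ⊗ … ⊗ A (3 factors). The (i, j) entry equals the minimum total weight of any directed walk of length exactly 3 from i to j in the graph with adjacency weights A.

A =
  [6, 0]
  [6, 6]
A^⊗3 =
  [12, 6]
  [12, 12]

Each entry (A^⊗3)_ij equals the minimum over all length-3 walks i = v_0 → v_1 → … → v_3 = j of Σ_t A[v_t][v_{t+1}]. For example, for (i, j) = (0, 1) we minimise over 4 possible intermediate vertex sequences; the minimum is 6, attained along the walk 0 → 1 → 0 → 1.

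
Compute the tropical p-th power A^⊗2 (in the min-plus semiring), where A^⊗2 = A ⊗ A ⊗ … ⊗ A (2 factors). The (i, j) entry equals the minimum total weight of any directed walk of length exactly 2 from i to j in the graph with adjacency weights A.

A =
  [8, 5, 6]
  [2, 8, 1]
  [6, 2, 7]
A^⊗2 =
  [7, 8, 6]
  [7, 3, 8]
  [4, 9, 3]

Each entry (A^⊗2)_ij equals the minimum over all length-2 walks i = v_0 → v_1 → … → v_2 = j of Σ_t A[v_t][v_{t+1}]. For example, for (i, j) = (0, 2) we minimise over 3 possible intermediate vertex sequences; the minimum is 6, attained along the walk 0 → 1 → 2.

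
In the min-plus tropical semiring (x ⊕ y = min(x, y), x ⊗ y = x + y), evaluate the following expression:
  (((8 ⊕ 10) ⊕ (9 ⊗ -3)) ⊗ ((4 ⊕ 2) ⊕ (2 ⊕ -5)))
(((8 ⊕ 10) ⊕ (9 ⊗ -3)) ⊗ ((4 ⊕ 2) ⊕ (2 ⊕ -5))) = 1

Expand innermost to outermost. Recall ⊕ takes the minimum of its arguments and ⊗ takes their sum. Working out the expression (((8 ⊕ 10) ⊕ (9 ⊗ -3)) ⊗ ((4 ⊕ 2) ⊕ (2 ⊕ -5))) gives 1.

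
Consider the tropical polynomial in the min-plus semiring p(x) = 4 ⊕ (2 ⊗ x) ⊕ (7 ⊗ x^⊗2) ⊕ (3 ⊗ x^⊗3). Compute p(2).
p(2) = 4

A tropical monomial a ⊗ x^⊗i evaluates to a + i · x. Evaluating each term at x = 2:
  Term 0 contributes 4 + 0 · 2 = 4
  Term 1 contributes 2 + 1 · 2 = 4
  Term 2 contributes 7 + 2 · 2 = 11
  Term 3 contributes 3 + 3 · 2 = 9
p(2) = ⊕ of these = min[4, 4, 11, 9] = 4.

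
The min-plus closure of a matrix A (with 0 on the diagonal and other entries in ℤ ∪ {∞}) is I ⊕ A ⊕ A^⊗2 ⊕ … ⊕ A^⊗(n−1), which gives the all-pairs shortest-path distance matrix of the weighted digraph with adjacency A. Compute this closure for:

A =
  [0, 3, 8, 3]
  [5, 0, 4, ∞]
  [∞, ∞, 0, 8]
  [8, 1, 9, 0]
Closure =
  [0, 3, 7, 3]
  [5, 0, 4, 8]
  [14, 9, 0, 8]
  [6, 1, 5, 0]

This is the Floyd-Warshall all-pairs shortest-path computation. For each intermediate vertex k = 0, 1, …, 3, update dist[i][j] ← min(dist[i][j], dist[i][k] + dist[k][j]). The final matrix gives, for each (i, j), the minimum total weight of any directed path from i to j (possibly empty when i = j).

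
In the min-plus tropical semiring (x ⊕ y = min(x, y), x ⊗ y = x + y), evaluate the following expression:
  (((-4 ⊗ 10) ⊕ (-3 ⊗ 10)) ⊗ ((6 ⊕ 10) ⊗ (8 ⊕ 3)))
(((-4 ⊗ 10) ⊕ (-3 ⊗ 10)) ⊗ ((6 ⊕ 10) ⊗ (8 ⊕ 3))) = 15

Expand innermost to outermost. Recall ⊕ takes the minimum of its arguments and ⊗ takes their sum. Working out the expression (((-4 ⊗ 10) ⊕ (-3 ⊗ 10)) ⊗ ((6 ⊕ 10) ⊗ (8 ⊕ 3))) gives 15.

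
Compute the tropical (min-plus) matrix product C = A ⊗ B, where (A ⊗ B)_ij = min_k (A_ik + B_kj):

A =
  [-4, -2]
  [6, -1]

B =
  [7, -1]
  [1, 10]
A ⊗ B =
  [-1, -5]
  [0, 5]

Apply the min-plus product entry-by-entry:
  C[0][0] = min over k of (A[0][0] + B[0][0] = -4 + 7 = 3, A[0][1] + B[1][0] = -2 + 1 = -1) = -1 (attained at k = 1)
  C[0][1] = min over k of (A[0][0] + B[0][1] = -4 + -1 = -5, A[0][1] + B[1][1] = -2 + 10 = 8) = -5 (attained at k = 0)
  C[1][0] = min over k of (A[1][0] + B[0][0] = 6 + 7 = 13, A[1][1] + B[1][0] = -1 + 1 = 0) = 0 (attained at k = 1)
  C[1][1] = min over k of (A[1][0] + B[0][1] = 6 + -1 = 5, A[1][1] + B[1][1] = -1 + 10 = 9) = 5 (attained at k = 0)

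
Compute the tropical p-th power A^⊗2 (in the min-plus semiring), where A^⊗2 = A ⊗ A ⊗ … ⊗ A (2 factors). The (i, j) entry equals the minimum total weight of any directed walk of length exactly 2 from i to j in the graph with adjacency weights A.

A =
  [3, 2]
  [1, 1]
A^⊗2 =
  [3, 3]
  [2, 2]

Each entry (A^⊗2)_ij equals the minimum over all length-2 walks i = v_0 → v_1 → … → v_2 = j of Σ_t A[v_t][v_{t+1}]. For example, for (i, j) = (0, 1) we minimise over 2 possible intermediate vertex sequences; the minimum is 3, attained along the walk 0 → 1 → 1.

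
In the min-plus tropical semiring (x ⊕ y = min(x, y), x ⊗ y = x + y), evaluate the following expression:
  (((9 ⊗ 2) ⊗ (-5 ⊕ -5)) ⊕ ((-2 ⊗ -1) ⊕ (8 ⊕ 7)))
(((9 ⊗ 2) ⊗ (-5 ⊕ -5)) ⊕ ((-2 ⊗ -1) ⊕ (8 ⊕ 7))) = -3

Expand innermost to outermost. Recall ⊕ takes the minimum of its arguments and ⊗ takes their sum. Working out the expression (((9 ⊗ 2) ⊗ (-5 ⊕ -5)) ⊕ ((-2 ⊗ -1) ⊕ (8 ⊕ 7))) gives -3.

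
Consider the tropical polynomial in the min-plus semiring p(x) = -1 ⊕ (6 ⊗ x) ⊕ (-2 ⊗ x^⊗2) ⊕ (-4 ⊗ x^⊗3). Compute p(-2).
p(-2) = -10

A tropical monomial a ⊗ x^⊗i evaluates to a + i · x. Evaluating each term at x = -2:
  Term 0 contributes -1 + 0 · -2 = -1
  Term 1 contributes 6 + 1 · -2 = 4
  Term 2 contributes -2 + 2 · -2 = -6
  Term 3 contributes -4 + 3 · -2 = -10
p(-2) = ⊕ of these = min[-1, 4, -6, -10] = -10.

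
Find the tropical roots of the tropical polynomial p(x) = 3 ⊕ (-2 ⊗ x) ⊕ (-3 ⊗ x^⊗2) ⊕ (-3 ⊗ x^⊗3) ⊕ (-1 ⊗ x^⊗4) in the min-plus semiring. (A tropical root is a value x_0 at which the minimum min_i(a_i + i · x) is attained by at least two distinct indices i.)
Roots: {-2, 0, 1, 5}

Each tropical root is a break point of the lower envelope of the lines y = a_i + i · x (there are 5 lines, with slopes 0, 1, ..., 4). Only the lines that attain the minimum somewhere contribute to roots; other lines are dominated. Here the surviving (envelope) indices are i = 4, i = 3, i = 2, i = 1, i = 0.
Intersections between consecutive envelope lines give the roots: for adjacent envelope indices i < j the intersection is x = (a_i − a_j) / (j − i). Reading off the sorted break points: {-2, 0, 1, 5}.
Verification: at each break x_0, at least two indices attain the minimum of min_i(a_i + i · x_0).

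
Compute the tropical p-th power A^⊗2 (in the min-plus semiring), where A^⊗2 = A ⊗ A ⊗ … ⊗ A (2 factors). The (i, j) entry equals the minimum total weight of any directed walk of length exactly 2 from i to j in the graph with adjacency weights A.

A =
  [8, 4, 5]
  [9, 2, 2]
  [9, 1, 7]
A^⊗2 =
  [13, 6, 6]
  [11, 3, 4]
  [10, 3, 3]

Each entry (A^⊗2)_ij equals the minimum over all length-2 walks i = v_0 → v_1 → … → v_2 = j of Σ_t A[v_t][v_{t+1}]. For example, for (i, j) = (0, 2) we minimise over 3 possible intermediate vertex sequences; the minimum is 6, attained along the walk 0 → 1 → 2.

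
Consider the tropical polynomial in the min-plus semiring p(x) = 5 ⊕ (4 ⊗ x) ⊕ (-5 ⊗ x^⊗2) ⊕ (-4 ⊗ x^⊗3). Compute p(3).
p(3) = 1

A tropical monomial a ⊗ x^⊗i evaluates to a + i · x. Evaluating each term at x = 3:
  Term 0 contributes 5 + 0 · 3 = 5
  Term 1 contributes 4 + 1 · 3 = 7
  Term 2 contributes -5 + 2 · 3 = 1
  Term 3 contributes -4 + 3 · 3 = 5
p(3) = ⊕ of these = min[5, 7, 1, 5] = 1.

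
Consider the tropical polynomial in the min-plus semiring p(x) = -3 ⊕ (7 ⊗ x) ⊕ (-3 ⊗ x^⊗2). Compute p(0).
p(0) = -3

A tropical monomial a ⊗ x^⊗i evaluates to a + i · x. Evaluating each term at x = 0:
  Term 0 contributes -3 + 0 · 0 = -3
  Term 1 contributes 7 + 1 · 0 = 7
  Term 2 contributes -3 + 2 · 0 = -3
p(0) = ⊕ of these = min[-3, 7, -3] = -3.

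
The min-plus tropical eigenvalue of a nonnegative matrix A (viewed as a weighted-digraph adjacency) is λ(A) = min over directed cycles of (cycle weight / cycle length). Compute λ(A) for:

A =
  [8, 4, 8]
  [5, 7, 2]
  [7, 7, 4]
λ(A) = 4

Enumerate directed cycles and compute their means (weight / length). Sample:
  cycle 0 → 0: weight = 8, length = 1, mean = 8/1 ≈ 8.000
  cycle 1 → 1: weight = 7, length = 1, mean = 7/1 ≈ 7.000
  cycle 2 → 2: weight = 4, length = 1, mean = 4/1 ≈ 4.000
  cycle 0 → 1 → 0: weight = 9, length = 2, mean = 9/2 ≈ 4.500
  cycle 0 → 2 → 0: weight = 15, length = 2, mean = 15/2 ≈ 7.500
  cycle 1 → 0 → 1: weight = 9, length = 2, mean = 9/2 ≈ 4.500
Minimum mean = 4.000, attained e.g. along the cycle 2 → 2 with weight 4 and length 1. So λ(A) = 4/1 = 4.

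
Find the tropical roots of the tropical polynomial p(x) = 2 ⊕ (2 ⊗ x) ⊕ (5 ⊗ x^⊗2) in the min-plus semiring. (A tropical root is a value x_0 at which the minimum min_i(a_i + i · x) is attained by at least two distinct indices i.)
Roots: {-3, 0}

Each tropical root is a break point of the lower envelope of the lines y = a_i + i · x (there are 3 lines, with slopes 0, 1, ..., 2). Only the lines that attain the minimum somewhere contribute to roots; other lines are dominated. Here the surviving (envelope) indices are i = 2, i = 1, i = 0.
Intersections between consecutive envelope lines give the roots: for adjacent envelope indices i < j the intersection is x = (a_i − a_j) / (j − i). Reading off the sorted break points: {-3, 0}.
Verification: at each break x_0, at least two indices attain the minimum of min_i(a_i + i · x_0).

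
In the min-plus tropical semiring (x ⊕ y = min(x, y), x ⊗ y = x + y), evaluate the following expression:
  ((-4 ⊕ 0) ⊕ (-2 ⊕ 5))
((-4 ⊕ 0) ⊕ (-2 ⊕ 5)) = -4

Expand innermost to outermost. Recall ⊕ takes the minimum of its arguments and ⊗ takes their sum. Working out the expression ((-4 ⊕ 0) ⊕ (-2 ⊕ 5)) gives -4.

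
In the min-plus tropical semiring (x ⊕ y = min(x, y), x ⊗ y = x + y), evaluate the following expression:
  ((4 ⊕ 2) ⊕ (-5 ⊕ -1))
((4 ⊕ 2) ⊕ (-5 ⊕ -1)) = -5

Expand innermost to outermost. Recall ⊕ takes the minimum of its arguments and ⊗ takes their sum. Working out the expression ((4 ⊕ 2) ⊕ (-5 ⊕ -1)) gives -5.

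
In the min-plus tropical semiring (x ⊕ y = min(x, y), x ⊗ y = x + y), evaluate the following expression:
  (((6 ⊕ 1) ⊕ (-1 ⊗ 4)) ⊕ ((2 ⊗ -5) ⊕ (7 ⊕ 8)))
(((6 ⊕ 1) ⊕ (-1 ⊗ 4)) ⊕ ((2 ⊗ -5) ⊕ (7 ⊕ 8))) = -3

Expand innermost to outermost. Recall ⊕ takes the minimum of its arguments and ⊗ takes their sum. Working out the expression (((6 ⊕ 1) ⊕ (-1 ⊗ 4)) ⊕ ((2 ⊗ -5) ⊕ (7 ⊕ 8))) gives -3.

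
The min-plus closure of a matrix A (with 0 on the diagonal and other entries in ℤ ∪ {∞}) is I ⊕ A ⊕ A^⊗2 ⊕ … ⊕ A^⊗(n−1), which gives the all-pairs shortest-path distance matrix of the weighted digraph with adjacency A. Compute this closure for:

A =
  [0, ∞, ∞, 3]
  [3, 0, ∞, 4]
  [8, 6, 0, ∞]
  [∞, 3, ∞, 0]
Closure =
  [0, 6, ∞, 3]
  [3, 0, ∞, 4]
  [8, 6, 0, 10]
  [6, 3, ∞, 0]

This is the Floyd-Warshall all-pairs shortest-path computation. For each intermediate vertex k = 0, 1, …, 3, update dist[i][j] ← min(dist[i][j], dist[i][k] + dist[k][j]). The final matrix gives, for each (i, j), the minimum total weight of any directed path from i to j (possibly empty when i = j).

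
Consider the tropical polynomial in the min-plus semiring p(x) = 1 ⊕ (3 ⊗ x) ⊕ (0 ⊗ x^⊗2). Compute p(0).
p(0) = 0

A tropical monomial a ⊗ x^⊗i evaluates to a + i · x. Evaluating each term at x = 0:
  Term 0 contributes 1 + 0 · 0 = 1
  Term 1 contributes 3 + 1 · 0 = 3
  Term 2 contributes 0 + 2 · 0 = 0
p(0) = ⊕ of these = min[1, 3, 0] = 0.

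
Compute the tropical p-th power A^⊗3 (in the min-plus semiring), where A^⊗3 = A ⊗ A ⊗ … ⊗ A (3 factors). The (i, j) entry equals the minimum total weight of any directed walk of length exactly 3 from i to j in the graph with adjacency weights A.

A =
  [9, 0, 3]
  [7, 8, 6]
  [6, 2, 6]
A^⊗3 =
  [12, 7, 10]
  [14, 12, 13]
  [13, 9, 12]

Each entry (A^⊗3)_ij equals the minimum over all length-3 walks i = v_0 → v_1 → … → v_3 = j of Σ_t A[v_t][v_{t+1}]. For example, for (i, j) = (0, 2) we minimise over 9 possible intermediate vertex sequences; the minimum is 10, attained along the walk 0 → 1 → 0 → 2.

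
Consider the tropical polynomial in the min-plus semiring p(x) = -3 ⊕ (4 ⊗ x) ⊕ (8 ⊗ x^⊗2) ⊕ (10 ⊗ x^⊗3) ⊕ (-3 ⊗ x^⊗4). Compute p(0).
p(0) = -3

A tropical monomial a ⊗ x^⊗i evaluates to a + i · x. Evaluating each term at x = 0:
  Term 0 contributes -3 + 0 · 0 = -3
  Term 1 contributes 4 + 1 · 0 = 4
  Term 2 contributes 8 + 2 · 0 = 8
  Term 3 contributes 10 + 3 · 0 = 10
  Term 4 contributes -3 + 4 · 0 = -3
p(0) = ⊕ of these = min[-3, 4, 8, 10, -3] = -3.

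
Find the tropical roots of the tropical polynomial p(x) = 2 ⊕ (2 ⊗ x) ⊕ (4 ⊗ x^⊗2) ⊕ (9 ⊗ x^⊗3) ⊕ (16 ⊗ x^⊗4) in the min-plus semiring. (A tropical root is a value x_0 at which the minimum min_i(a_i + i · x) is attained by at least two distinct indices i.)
Roots: {-7, -5, -2, 0}

Each tropical root is a break point of the lower envelope of the lines y = a_i + i · x (there are 5 lines, with slopes 0, 1, ..., 4). Only the lines that attain the minimum somewhere contribute to roots; other lines are dominated. Here the surviving (envelope) indices are i = 4, i = 3, i = 2, i = 1, i = 0.
Intersections between consecutive envelope lines give the roots: for adjacent envelope indices i < j the intersection is x = (a_i − a_j) / (j − i). Reading off the sorted break points: {-7, -5, -2, 0}.
Verification: at each break x_0, at least two indices attain the minimum of min_i(a_i + i · x_0).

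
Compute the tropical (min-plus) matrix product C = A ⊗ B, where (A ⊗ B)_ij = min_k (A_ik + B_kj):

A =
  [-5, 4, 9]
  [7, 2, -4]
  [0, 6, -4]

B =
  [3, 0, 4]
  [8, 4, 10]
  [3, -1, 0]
A ⊗ B =
  [-2, -5, -1]
  [-1, -5, -4]
  [-1, -5, -4]

Apply the min-plus product entry-by-entry:
  C[0][0] = min over k of (A[0][0] + B[0][0] = -5 + 3 = -2, A[0][1] + B[1][0] = 4 + 8 = 12, A[0][2] + B[2][0] = 9 + 3 = 12) = -2 (attained at k = 0)
  C[0][1] = min over k of (A[0][0] + B[0][1] = -5 + 0 = -5, A[0][1] + B[1][1] = 4 + 4 = 8, A[0][2] + B[2][1] = 9 + -1 = 8) = -5 (attained at k = 0)
  C[0][2] = min over k of (A[0][0] + B[0][2] = -5 + 4 = -1, A[0][1] + B[1][2] = 4 + 10 = 14, A[0][2] + B[2][2] = 9 + 0 = 9) = -1 (attained at k = 0)
  C[1][0] = min over k of (A[1][0] + B[0][0] = 7 + 3 = 10, A[1][1] + B[1][0] = 2 + 8 = 10, A[1][2] + B[2][0] = -4 + 3 = -1) = -1 (attained at k = 2)
  C[1][1] = min over k of (A[1][0] + B[0][1] = 7 + 0 = 7, A[1][1] + B[1][1] = 2 + 4 = 6, A[1][2] + B[2][1] = -4 + -1 = -5) = -5 (attained at k = 2)
  C[1][2] = min over k of (A[1][0] + B[0][2] = 7 + 4 = 11, A[1][1] + B[1][2] = 2 + 10 = 12, A[1][2] + B[2][2] = -4 + 0 = -4) = -4 (attained at k = 2)
  C[2][0] = min over k of (A[2][0] + B[0][0] = 0 + 3 = 3, A[2][1] + B[1][0] = 6 + 8 = 14, A[2][2] + B[2][0] = -4 + 3 = -1) = -1 (attained at k = 2)
  C[2][1] = min over k of (A[2][0] + B[0][1] = 0 + 0 = 0, A[2][1] + B[1][1] = 6 + 4 = 10, A[2][2] + B[2][1] = -4 + -1 = -5) = -5 (attained at k = 2)
  C[2][2] = min over k of (A[2][0] + B[0][2] = 0 + 4 = 4, A[2][1] + B[1][2] = 6 + 10 = 16, A[2][2] + B[2][2] = -4 + 0 = -4) = -4 (attained at k = 2)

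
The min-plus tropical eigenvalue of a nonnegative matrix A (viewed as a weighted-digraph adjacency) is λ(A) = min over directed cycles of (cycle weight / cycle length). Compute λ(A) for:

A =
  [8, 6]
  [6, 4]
λ(A) = 4

Enumerate directed cycles and compute their means (weight / length). Sample:
  cycle 0 → 0: weight = 8, length = 1, mean = 8/1 ≈ 8.000
  cycle 1 → 1: weight = 4, length = 1, mean = 4/1 ≈ 4.000
  cycle 0 → 1 → 0: weight = 12, length = 2, mean = 12/2 ≈ 6.000
  cycle 1 → 0 → 1: weight = 12, length = 2, mean = 12/2 ≈ 6.000
Minimum mean = 4.000, attained e.g. along the cycle 1 → 1 with weight 4 and length 1. So λ(A) = 4/1 = 4.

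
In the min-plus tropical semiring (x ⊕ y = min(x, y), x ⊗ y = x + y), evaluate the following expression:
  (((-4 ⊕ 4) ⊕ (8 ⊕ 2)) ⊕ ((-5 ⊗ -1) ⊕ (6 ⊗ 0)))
(((-4 ⊕ 4) ⊕ (8 ⊕ 2)) ⊕ ((-5 ⊗ -1) ⊕ (6 ⊗ 0))) = -6

Expand innermost to outermost. Recall ⊕ takes the minimum of its arguments and ⊗ takes their sum. Working out the expression (((-4 ⊕ 4) ⊕ (8 ⊕ 2)) ⊕ ((-5 ⊗ -1) ⊕ (6 ⊗ 0))) gives -6.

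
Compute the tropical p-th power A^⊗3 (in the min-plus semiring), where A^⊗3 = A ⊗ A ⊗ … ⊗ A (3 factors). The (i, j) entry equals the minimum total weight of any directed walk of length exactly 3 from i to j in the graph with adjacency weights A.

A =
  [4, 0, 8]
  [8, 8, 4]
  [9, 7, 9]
A^⊗3 =
  [12, 8, 8]
  [16, 12, 12]
  [17, 13, 13]

Each entry (A^⊗3)_ij equals the minimum over all length-3 walks i = v_0 → v_1 → … → v_3 = j of Σ_t A[v_t][v_{t+1}]. For example, for (i, j) = (0, 2) we minimise over 9 possible intermediate vertex sequences; the minimum is 8, attained along the walk 0 → 0 → 1 → 2.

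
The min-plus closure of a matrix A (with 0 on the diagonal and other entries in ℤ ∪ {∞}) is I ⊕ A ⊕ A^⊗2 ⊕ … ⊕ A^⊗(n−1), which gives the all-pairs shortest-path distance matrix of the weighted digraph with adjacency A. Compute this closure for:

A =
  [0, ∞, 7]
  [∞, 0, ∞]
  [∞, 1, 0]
Closure =
  [0, 8, 7]
  [∞, 0, ∞]
  [∞, 1, 0]

This is the Floyd-Warshall all-pairs shortest-path computation. For each intermediate vertex k = 0, 1, …, 2, update dist[i][j] ← min(dist[i][j], dist[i][k] + dist[k][j]). The final matrix gives, for each (i, j), the minimum total weight of any directed path from i to j (possibly empty when i = j).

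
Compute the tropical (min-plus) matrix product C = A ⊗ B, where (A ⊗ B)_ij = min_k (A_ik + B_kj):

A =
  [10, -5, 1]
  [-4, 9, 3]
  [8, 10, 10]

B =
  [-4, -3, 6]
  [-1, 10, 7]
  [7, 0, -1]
A ⊗ B =
  [-6, 1, 0]
  [-8, -7, 2]
  [4, 5, 9]

Apply the min-plus product entry-by-entry:
  C[0][0] = min over k of (A[0][0] + B[0][0] = 10 + -4 = 6, A[0][1] + B[1][0] = -5 + -1 = -6, A[0][2] + B[2][0] = 1 + 7 = 8) = -6 (attained at k = 1)
  C[0][1] = min over k of (A[0][0] + B[0][1] = 10 + -3 = 7, A[0][1] + B[1][1] = -5 + 10 = 5, A[0][2] + B[2][1] = 1 + 0 = 1) = 1 (attained at k = 2)
  C[0][2] = min over k of (A[0][0] + B[0][2] = 10 + 6 = 16, A[0][1] + B[1][2] = -5 + 7 = 2, A[0][2] + B[2][2] = 1 + -1 = 0) = 0 (attained at k = 2)
  C[1][0] = min over k of (A[1][0] + B[0][0] = -4 + -4 = -8, A[1][1] + B[1][0] = 9 + -1 = 8, A[1][2] + B[2][0] = 3 + 7 = 10) = -8 (attained at k = 0)
  C[1][1] = min over k of (A[1][0] + B[0][1] = -4 + -3 = -7, A[1][1] + B[1][1] = 9 + 10 = 19, A[1][2] + B[2][1] = 3 + 0 = 3) = -7 (attained at k = 0)
  C[1][2] = min over k of (A[1][0] + B[0][2] = -4 + 6 = 2, A[1][1] + B[1][2] = 9 + 7 = 16, A[1][2] + B[2][2] = 3 + -1 = 2) = 2 (attained at k = 0)
  C[2][0] = min over k of (A[2][0] + B[0][0] = 8 + -4 = 4, A[2][1] + B[1][0] = 10 + -1 = 9, A[2][2] + B[2][0] = 10 + 7 = 17) = 4 (attained at k = 0)
  C[2][1] = min over k of (A[2][0] + B[0][1] = 8 + -3 = 5, A[2][1] + B[1][1] = 10 + 10 = 20, A[2][2] + B[2][1] = 10 + 0 = 10) = 5 (attained at k = 0)
  C[2][2] = min over k of (A[2][0] + B[0][2] = 8 + 6 = 14, A[2][1] + B[1][2] = 10 + 7 = 17, A[2][2] + B[2][2] = 10 + -1 = 9) = 9 (attained at k = 2)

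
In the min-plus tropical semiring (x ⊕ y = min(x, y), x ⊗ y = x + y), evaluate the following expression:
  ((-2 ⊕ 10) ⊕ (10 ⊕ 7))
((-2 ⊕ 10) ⊕ (10 ⊕ 7)) = -2

Expand innermost to outermost. Recall ⊕ takes the minimum of its arguments and ⊗ takes their sum. Working out the expression ((-2 ⊕ 10) ⊕ (10 ⊕ 7)) gives -2.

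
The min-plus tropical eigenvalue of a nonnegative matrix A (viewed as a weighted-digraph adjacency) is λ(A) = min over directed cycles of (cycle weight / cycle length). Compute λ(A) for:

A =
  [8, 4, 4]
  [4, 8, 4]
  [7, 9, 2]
λ(A) = 2

Enumerate directed cycles and compute their means (weight / length). Sample:
  cycle 0 → 0: weight = 8, length = 1, mean = 8/1 ≈ 8.000
  cycle 1 → 1: weight = 8, length = 1, mean = 8/1 ≈ 8.000
  cycle 2 → 2: weight = 2, length = 1, mean = 2/1 ≈ 2.000
  cycle 0 → 1 → 0: weight = 8, length = 2, mean = 8/2 ≈ 4.000
  cycle 0 → 2 → 0: weight = 11, length = 2, mean = 11/2 ≈ 5.500
  cycle 1 → 0 → 1: weight = 8, length = 2, mean = 8/2 ≈ 4.000
Minimum mean = 2.000, attained e.g. along the cycle 2 → 2 with weight 2 and length 1. So λ(A) = 2/1 = 2.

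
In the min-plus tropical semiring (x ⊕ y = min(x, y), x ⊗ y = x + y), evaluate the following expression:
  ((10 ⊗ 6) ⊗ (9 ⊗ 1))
((10 ⊗ 6) ⊗ (9 ⊗ 1)) = 26

Expand innermost to outermost. Recall ⊕ takes the minimum of its arguments and ⊗ takes their sum. Working out the expression ((10 ⊗ 6) ⊗ (9 ⊗ 1)) gives 26.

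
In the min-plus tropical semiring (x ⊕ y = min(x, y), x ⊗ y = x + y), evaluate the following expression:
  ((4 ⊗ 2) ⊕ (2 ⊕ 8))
((4 ⊗ 2) ⊕ (2 ⊕ 8)) = 2

Expand innermost to outermost. Recall ⊕ takes the minimum of its arguments and ⊗ takes their sum. Working out the expression ((4 ⊗ 2) ⊕ (2 ⊕ 8)) gives 2.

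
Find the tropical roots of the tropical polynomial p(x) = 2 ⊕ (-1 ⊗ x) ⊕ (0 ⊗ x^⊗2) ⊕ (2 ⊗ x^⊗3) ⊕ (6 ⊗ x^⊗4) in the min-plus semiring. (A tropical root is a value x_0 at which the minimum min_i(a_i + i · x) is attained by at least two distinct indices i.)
Roots: {-4, -2, -1, 3}

Each tropical root is a break point of the lower envelope of the lines y = a_i + i · x (there are 5 lines, with slopes 0, 1, ..., 4). Only the lines that attain the minimum somewhere contribute to roots; other lines are dominated. Here the surviving (envelope) indices are i = 4, i = 3, i = 2, i = 1, i = 0.
Intersections between consecutive envelope lines give the roots: for adjacent envelope indices i < j the intersection is x = (a_i − a_j) / (j − i). Reading off the sorted break points: {-4, -2, -1, 3}.
Verification: at each break x_0, at least two indices attain the minimum of min_i(a_i + i · x_0).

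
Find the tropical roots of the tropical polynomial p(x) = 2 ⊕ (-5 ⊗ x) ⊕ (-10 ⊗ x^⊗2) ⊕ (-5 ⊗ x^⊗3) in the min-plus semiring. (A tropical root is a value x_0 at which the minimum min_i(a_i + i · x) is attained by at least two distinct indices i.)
Roots: {-5, 5, 7}

Each tropical root is a break point of the lower envelope of the lines y = a_i + i · x (there are 4 lines, with slopes 0, 1, ..., 3). Only the lines that attain the minimum somewhere contribute to roots; other lines are dominated. Here the surviving (envelope) indices are i = 3, i = 2, i = 1, i = 0.
Intersections between consecutive envelope lines give the roots: for adjacent envelope indices i < j the intersection is x = (a_i − a_j) / (j − i). Reading off the sorted break points: {-5, 5, 7}.
Verification: at each break x_0, at least two indices attain the minimum of min_i(a_i + i · x_0).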